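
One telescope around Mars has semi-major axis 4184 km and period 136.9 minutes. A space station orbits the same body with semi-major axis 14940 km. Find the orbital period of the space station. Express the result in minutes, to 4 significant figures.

T₂ ≈ 923.7 minutes

Kepler's third law: T² ∝ a³, so T₂ = T₁ (a₂/a₁)^(3/2).
a₂/a₁ = 3.571, (a₂/a₁)^(3/2) = 6.747.
T₂ = 136.9 × 6.747 = 923.7 minutes.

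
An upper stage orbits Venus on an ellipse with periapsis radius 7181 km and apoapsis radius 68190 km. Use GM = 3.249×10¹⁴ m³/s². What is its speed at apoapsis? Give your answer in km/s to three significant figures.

v ≈ 0.953 km/s

Semi-major axis a = (r_p + r_a)/2 = 37686 km = 3.769×10⁷ m.
Vis-viva: v² = μ(2/r − 1/a) = 3.249×10¹⁴ × (2.933×10⁻⁸ − 2.654×10⁻⁸) = 9.079×10⁵ m²/s².
v = 952.8 m/s = 0.9528 km/s.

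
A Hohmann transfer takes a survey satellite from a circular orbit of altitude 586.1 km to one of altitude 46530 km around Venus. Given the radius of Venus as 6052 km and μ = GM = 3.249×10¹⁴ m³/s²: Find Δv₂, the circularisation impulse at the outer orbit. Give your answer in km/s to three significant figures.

r₁ = 6052 + 586.1 = 6638.1 km = 6.6381×10⁶ m.
r₂ = 6052 + 46530 = 52582 km = 5.2582×10⁷ m.
Transfer ellipse a_t = (r₁ + r₂)/2 = 2.961×10⁷ m.
At r₁: circular v_c1 = √(μ/r₁) = 6996 m/s; transfer-periapsis v_p = √[μ(2/r₁ − 1/a_t)] = 9323 m/s.
At r₂: circular v_c2 = √(μ/r₂) = 2486 m/s; transfer-apoapsis v_a = √[μ(2/r₂ − 1/a_t)] = 1177 m/s.
Δv₂ = v_c2 − v_a = 1309 m/s.
= 1.309 km/s.

Δv ≈ 1.31 km/s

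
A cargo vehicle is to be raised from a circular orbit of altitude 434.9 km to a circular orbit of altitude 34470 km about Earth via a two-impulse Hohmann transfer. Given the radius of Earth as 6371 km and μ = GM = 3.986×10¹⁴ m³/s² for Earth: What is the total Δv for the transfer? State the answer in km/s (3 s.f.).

r₁ = 6371 + 434.9 = 6805.9 km = 6.8059×10⁶ m.
r₂ = 6371 + 34470 = 40841 km = 4.0841×10⁷ m.
Transfer ellipse a_t = (r₁ + r₂)/2 = 2.382×10⁷ m.
At r₁: circular v_c1 = √(μ/r₁) = 7653 m/s; transfer-perigee v_p = √[μ(2/r₁ − 1/a_t)] = 10020 m/s.
Δv₁ = v_p − v_c1 = 2367 m/s.
At r₂: circular v_c2 = √(μ/r₂) = 3124 m/s; transfer-apogee v_a = √[μ(2/r₂ − 1/a_t)] = 1670 m/s.
Δv₂ = v_c2 − v_a = 1454 m/s.
Total Δv = Δv₁ + Δv₂ = 3821 m/s = 3.821 km/s.

Δv_total ≈ 3.82 km/s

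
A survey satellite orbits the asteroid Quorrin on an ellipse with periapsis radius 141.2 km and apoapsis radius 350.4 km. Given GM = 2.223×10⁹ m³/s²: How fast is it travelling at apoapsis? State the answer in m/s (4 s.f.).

v ≈ 60.37 m/s

Semi-major axis a = (r_p + r_a)/2 = 245.80 km = 2.458×10⁵ m.
Vis-viva: v² = μ(2/r − 1/a) = 2.223×10⁹ × (5.708×10⁻⁶ − 4.068×10⁻⁶) = 3.644×10³ m²/s².
v = 60.37 m/s.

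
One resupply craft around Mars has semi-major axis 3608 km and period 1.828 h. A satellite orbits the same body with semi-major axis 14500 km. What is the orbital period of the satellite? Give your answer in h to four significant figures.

Kepler's third law: T² ∝ a³, so T₂ = T₁ (a₂/a₁)^(3/2).
a₂/a₁ = 4.019, (a₂/a₁)^(3/2) = 8.057.
T₂ = 1.828 × 8.057 = 14.73 h.

T₂ ≈ 14.73 h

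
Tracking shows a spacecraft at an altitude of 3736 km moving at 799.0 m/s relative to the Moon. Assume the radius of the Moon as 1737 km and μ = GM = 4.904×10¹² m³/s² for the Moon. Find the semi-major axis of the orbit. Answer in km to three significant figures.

a ≈ 4250 km

r = 1737 + 3736 = 5473.0 km = 5.473×10⁶ m.
Vis-viva rearranged: 1/a = 2/r − v²/μ = 3.654×10⁻⁷ − 1.302×10⁻⁷ = 2.353×10⁻⁷ m⁻¹.
a = 4.251×10⁶ m = 4250.8 km.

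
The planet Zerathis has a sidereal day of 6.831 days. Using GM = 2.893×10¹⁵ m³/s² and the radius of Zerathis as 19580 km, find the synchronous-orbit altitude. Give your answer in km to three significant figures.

T = 6.831 days = 5.902×10⁵ s.
A synchronous orbit has period T, so by Kepler's third law a = (μT²/4π²)^(1/3).
μT²/4π² = 2.893×10¹⁵ × (5.902×10⁵)² / 39.48 = 2.553×10²⁵ m³.
a = 2.944×10⁸ m = 2.9444×10⁵ km.
Altitude h = a − R = 2.9444×10⁵ − 19580 = 2.7486×10⁵ km.

h_sync ≈ 2.75×10⁵ km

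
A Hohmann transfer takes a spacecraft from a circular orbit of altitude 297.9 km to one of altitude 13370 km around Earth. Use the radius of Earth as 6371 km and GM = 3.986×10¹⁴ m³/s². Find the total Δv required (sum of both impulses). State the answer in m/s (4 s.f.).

Δv_total ≈ 3022 m/s

r₁ = 6371 + 297.9 = 6668.9 km = 6.6689×10⁶ m.
r₂ = 6371 + 13370 = 19741 km = 1.9741×10⁷ m.
Transfer ellipse a_t = (r₁ + r₂)/2 = 1.320×10⁷ m.
At r₁: circular v_c1 = √(μ/r₁) = 7731 m/s; transfer-perigee v_p = √[μ(2/r₁ − 1/a_t)] = 9453 m/s.
Δv₁ = v_p − v_c1 = 1722 m/s.
At r₂: circular v_c2 = √(μ/r₂) = 4493 m/s; transfer-apogee v_a = √[μ(2/r₂ − 1/a_t)] = 3193 m/s.
Δv₂ = v_c2 − v_a = 1300 m/s.
Total Δv = Δv₁ + Δv₂ = 3022 m/s.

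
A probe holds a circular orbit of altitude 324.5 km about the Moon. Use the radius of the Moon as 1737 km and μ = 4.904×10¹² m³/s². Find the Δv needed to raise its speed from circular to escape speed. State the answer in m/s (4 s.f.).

Δv ≈ 638.9 m/s

r = 1737 + 324.5 = 2061.5 km = 2.0615×10⁶ m.
Circular speed v_c = √(μ/r) = 1542 m/s.
Escape speed v_esc = √(2μ/r) = √2 × v_c = 2181 m/s.
Δv = v_esc − v_c = 638.9 m/s.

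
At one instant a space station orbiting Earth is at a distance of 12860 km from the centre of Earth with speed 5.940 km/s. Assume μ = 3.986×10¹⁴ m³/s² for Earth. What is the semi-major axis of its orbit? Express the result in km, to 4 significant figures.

a ≈ 14920 km

r = 1.286×10⁷ m.
Vis-viva rearranged: 1/a = 2/r − v²/μ = 1.555×10⁻⁷ − 8.852×10⁻⁸ = 6.700×10⁻⁸ m⁻¹.
a = 1.492×10⁷ m = 14925 km.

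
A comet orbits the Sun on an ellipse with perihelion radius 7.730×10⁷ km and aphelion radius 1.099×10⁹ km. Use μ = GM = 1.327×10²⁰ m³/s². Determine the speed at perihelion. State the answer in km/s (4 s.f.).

Semi-major axis a = (r_p + r_a)/2 = 5.8815×10⁸ km = 5.882×10¹¹ m.
Vis-viva: v² = μ(2/r − 1/a) = 1.327×10²⁰ × (2.587×10⁻¹¹ − 1.700×10⁻¹²) = 3.208×10⁹ m²/s².
v = 56640 m/s = 56.64 km/s.

v ≈ 56.64 km/s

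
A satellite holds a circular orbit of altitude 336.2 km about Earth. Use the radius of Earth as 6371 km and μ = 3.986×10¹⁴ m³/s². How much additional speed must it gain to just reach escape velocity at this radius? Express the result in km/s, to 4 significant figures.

Δv ≈ 3.193 km/s

r = 6371 + 336.2 = 6707.2 km = 6.7072×10⁶ m.
Circular speed v_c = √(μ/r) = 7709 m/s.
Escape speed v_esc = √(2μ/r) = √2 × v_c = 10900 m/s.
Δv = v_esc − v_c = 3193 m/s = 3.193 km/s.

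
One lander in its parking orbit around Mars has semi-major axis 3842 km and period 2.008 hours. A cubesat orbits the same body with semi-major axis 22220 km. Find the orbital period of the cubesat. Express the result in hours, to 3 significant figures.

T₂ ≈ 27.9 hours

Kepler's third law: T² ∝ a³, so T₂ = T₁ (a₂/a₁)^(3/2).
a₂/a₁ = 5.783, (a₂/a₁)^(3/2) = 13.91.
T₂ = 2.008 × 13.91 = 27.93 hours.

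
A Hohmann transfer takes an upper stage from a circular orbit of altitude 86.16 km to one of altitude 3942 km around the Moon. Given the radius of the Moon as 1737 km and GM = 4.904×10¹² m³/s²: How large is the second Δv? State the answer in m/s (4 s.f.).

Δv ≈ 281.4 m/s

r₁ = 1737 + 86.16 = 1823.2 km = 1.8232×10⁶ m.
r₂ = 1737 + 3942 = 5679.0 km = 5.6790×10⁶ m.
Transfer ellipse a_t = (r₁ + r₂)/2 = 3.751×10⁶ m.
At r₁: circular v_c1 = √(μ/r₁) = 1640 m/s; transfer-perilune v_p = √[μ(2/r₁ − 1/a_t)] = 2018 m/s.
At r₂: circular v_c2 = √(μ/r₂) = 929.3 m/s; transfer-apolune v_a = √[μ(2/r₂ − 1/a_t)] = 647.8 m/s.
Δv₂ = v_c2 − v_a = 281.4 m/s.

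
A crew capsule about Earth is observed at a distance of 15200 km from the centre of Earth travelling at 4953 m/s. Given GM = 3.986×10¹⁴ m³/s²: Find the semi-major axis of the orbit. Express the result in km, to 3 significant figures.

a ≈ 14300 km

r = 1.520×10⁷ m.
Specific orbital energy ε = v²/2 − μ/r = (4953)²/2 − 3.986×10¹⁴/1.520×10⁷ = -1.396×10⁷ J/kg.
Since ε = −μ/(2a), a = −μ/(2ε) = 1.428×10⁷ m = 14279 km.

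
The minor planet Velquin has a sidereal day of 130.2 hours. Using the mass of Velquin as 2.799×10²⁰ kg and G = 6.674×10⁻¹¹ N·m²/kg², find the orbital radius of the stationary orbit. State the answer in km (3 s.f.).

μ = GM = 6.674×10⁻¹¹ × 2.799×10²⁰ = 1.868×10¹⁰ m³/s².
T = 130.2 hours = 4.687×10⁵ s.
A synchronous orbit has period T, so by Kepler's third law a = (μT²/4π²)^(1/3).
μT²/4π² = 1.868×10¹⁰ × (4.687×10⁵)² / 39.48 = 1.040×10²⁰ m³.
a = 4.702×10⁶ m = 4702.0 km.

r_sync ≈ 4700 km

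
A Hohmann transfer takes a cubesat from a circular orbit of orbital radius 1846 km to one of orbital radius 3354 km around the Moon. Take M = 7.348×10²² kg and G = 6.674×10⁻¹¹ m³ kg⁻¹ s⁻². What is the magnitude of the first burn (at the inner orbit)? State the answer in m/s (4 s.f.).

Δv ≈ 221.3 m/s

μ = GM = 6.674×10⁻¹¹ × 7.348×10²² = 4.904×10¹² m³/s².
r₁ = 1846 km = 1.846×10⁶ m.
r₂ = 3354 km = 3.354×10⁶ m.
Transfer ellipse a_t = (r₁ + r₂)/2 = 2.600×10⁶ m.
At r₁: circular v_c1 = √(μ/r₁) = 1630 m/s; transfer-perilune v_p = √[μ(2/r₁ − 1/a_t)] = 1851 m/s.
Δv₁ = v_p − v_c1 = 221.3 m/s.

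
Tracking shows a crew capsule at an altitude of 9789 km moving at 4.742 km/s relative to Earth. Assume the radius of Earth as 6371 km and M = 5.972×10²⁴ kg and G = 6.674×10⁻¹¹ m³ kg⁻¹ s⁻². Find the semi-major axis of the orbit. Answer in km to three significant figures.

μ = GM = 6.674×10⁻¹¹ × 5.972×10²⁴ = 3.986×10¹⁴ m³/s².
r = 6371 + 9789 = 16160 km = 1.616×10⁷ m.
Vis-viva rearranged: 1/a = 2/r − v²/μ = 1.238×10⁻⁷ − 5.642×10⁻⁸ = 6.734×10⁻⁸ m⁻¹.
a = 1.485×10⁷ m = 14849 km.

a ≈ 14800 km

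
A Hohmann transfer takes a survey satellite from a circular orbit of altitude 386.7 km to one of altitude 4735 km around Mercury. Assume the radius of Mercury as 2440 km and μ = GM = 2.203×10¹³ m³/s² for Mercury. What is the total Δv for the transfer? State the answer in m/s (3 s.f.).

r₁ = 2440 + 386.7 = 2826.7 km = 2.8267×10⁶ m.
r₂ = 2440 + 4735 = 7175.0 km = 7.1750×10⁶ m.
Transfer ellipse a_t = (r₁ + r₂)/2 = 5.001×10⁶ m.
At r₁: circular v_c1 = √(μ/r₁) = 2792 m/s; transfer-periherm v_p = √[μ(2/r₁ − 1/a_t)] = 3344 m/s.
Δv₁ = v_p − v_c1 = 552.2 m/s.
At r₂: circular v_c2 = √(μ/r₂) = 1752 m/s; transfer-apoherm v_a = √[μ(2/r₂ − 1/a_t)] = 1317 m/s.
Δv₂ = v_c2 − v_a = 434.9 m/s.
Total Δv = Δv₁ + Δv₂ = 987.1 m/s.

Δv_total ≈ 987 m/s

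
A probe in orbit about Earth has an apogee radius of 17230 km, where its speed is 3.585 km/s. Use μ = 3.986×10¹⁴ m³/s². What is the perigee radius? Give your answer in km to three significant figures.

r_a = 1.723×10⁷ m.
Specific energy ε = v²/2 − μ/r = -1.671×10⁷ J/kg, so a = −μ/(2ε) = 1.193×10⁷ m.
The apsides satisfy r_p + r_a = 2a, so the perigee radius is 2a − r_a = 6.627×10⁶ m = 6626.9 km.

perigee radius ≈ 6630 km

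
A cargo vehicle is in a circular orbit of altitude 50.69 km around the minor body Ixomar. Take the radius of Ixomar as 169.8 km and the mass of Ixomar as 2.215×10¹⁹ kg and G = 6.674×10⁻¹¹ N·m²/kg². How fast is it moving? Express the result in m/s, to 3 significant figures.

v ≈ 81.9 m/s

μ = GM = 6.674×10⁻¹¹ × 2.215×10¹⁹ = 1.478×10⁹ m³/s².
r = 169.8 + 50.69 = 220.49 km = 2.2049×10⁵ m.
For a circular orbit v = √(μ/r) = √(1.478×10⁹ / 2.205×10⁵) = √(6.705×10³) = 81.88 m/s.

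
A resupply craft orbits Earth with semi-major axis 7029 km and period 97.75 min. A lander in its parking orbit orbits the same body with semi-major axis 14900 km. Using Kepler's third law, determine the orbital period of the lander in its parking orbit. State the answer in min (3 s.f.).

Kepler's third law: T² ∝ a³, so T₂ = T₁ (a₂/a₁)^(3/2).
a₂/a₁ = 2.120, (a₂/a₁)^(3/2) = 3.086.
T₂ = 97.75 × 3.086 = 301.7 min.

T₂ ≈ 302 min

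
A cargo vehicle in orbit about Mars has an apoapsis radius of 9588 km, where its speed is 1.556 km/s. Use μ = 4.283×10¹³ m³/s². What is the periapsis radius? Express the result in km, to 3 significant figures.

r_a = 9.588×10⁶ m.
Specific energy ε = v²/2 − μ/r = -3.256×10⁶ J/kg, so a = −μ/(2ε) = 6.576×10⁶ m.
The apsides satisfy r_p + r_a = 2a, so the periapsis radius is 2a − r_a = 3.564×10⁶ m = 3564.3 km.

periapsis radius ≈ 3560 km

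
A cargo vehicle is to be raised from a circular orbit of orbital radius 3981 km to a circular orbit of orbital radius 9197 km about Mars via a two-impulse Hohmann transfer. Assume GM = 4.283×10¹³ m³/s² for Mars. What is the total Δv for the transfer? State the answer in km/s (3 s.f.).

Δv_total ≈ 1.08 km/s

r₁ = 3981 km = 3.981×10⁶ m.
r₂ = 9197 km = 9.197×10⁶ m.
Transfer ellipse a_t = (r₁ + r₂)/2 = 6.589×10⁶ m.
At r₁: circular v_c1 = √(μ/r₁) = 3280 m/s; transfer-periapsis v_p = √[μ(2/r₁ − 1/a_t)] = 3875 m/s.
Δv₁ = v_p − v_c1 = 595.1 m/s.
At r₂: circular v_c2 = √(μ/r₂) = 2158 m/s; transfer-apoapsis v_a = √[μ(2/r₂ − 1/a_t)] = 1677 m/s.
Δv₂ = v_c2 − v_a = 480.6 m/s.
Total Δv = Δv₁ + Δv₂ = 1076 m/s = 1.076 km/s.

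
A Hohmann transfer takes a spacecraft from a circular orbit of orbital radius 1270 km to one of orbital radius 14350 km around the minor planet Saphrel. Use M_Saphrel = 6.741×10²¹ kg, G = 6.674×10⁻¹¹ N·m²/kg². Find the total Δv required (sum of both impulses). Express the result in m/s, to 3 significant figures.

μ = GM = 6.674×10⁻¹¹ × 6.741×10²¹ = 4.499×10¹¹ m³/s².
r₁ = 1270 km = 1.270×10⁶ m.
r₂ = 14350 km = 1.435×10⁷ m.
Transfer ellipse a_t = (r₁ + r₂)/2 = 7.810×10⁶ m.
At r₁: circular v_c1 = √(μ/r₁) = 595.2 m/s; transfer-periapsis v_p = √[μ(2/r₁ − 1/a_t)] = 806.8 m/s.
Δv₁ = v_p − v_c1 = 211.6 m/s.
At r₂: circular v_c2 = √(μ/r₂) = 177.1 m/s; transfer-apoapsis v_a = √[μ(2/r₂ − 1/a_t)] = 71.40 m/s.
Δv₂ = v_c2 − v_a = 105.7 m/s.
Total Δv = Δv₁ + Δv₂ = 317.3 m/s.

Δv_total ≈ 317 m/s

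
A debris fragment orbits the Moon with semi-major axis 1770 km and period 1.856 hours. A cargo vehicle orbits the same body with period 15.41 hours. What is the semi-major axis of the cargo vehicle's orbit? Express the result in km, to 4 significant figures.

a₂ ≈ 7258 km

Kepler's third law: a³ ∝ T², so a₂ = a₁ (T₂/T₁)^(2/3).
T₂/T₁ = 8.303, (T₂/T₁)^(2/3) = 4.100.
a₂ = 1770 × 4.100 = 7258 km.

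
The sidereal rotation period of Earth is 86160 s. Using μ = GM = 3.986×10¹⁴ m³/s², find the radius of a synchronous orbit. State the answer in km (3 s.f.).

r_sync ≈ 42200 km

A synchronous orbit has period T, so by Kepler's third law a = (μT²/4π²)^(1/3).
μT²/4π² = 3.986×10¹⁴ × (8.616×10⁴)² / 39.48 = 7.495×10²² m³.
a = 4.216×10⁷ m = 42163 km.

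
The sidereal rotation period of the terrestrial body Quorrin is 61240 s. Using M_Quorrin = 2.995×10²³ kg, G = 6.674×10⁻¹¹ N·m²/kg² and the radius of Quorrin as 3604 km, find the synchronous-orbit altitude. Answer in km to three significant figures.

μ = GM = 6.674×10⁻¹¹ × 2.995×10²³ = 1.999×10¹³ m³/s².
A synchronous orbit has period T, so by Kepler's third law a = (μT²/4π²)^(1/3).
μT²/4π² = 1.999×10¹³ × (6.124×10⁴)² / 39.48 = 1.899×10²¹ m³.
a = 1.238×10⁷ m = 12383 km.
Altitude h = a − R = 12383 − 3604 = 8779.2 km.

h_sync ≈ 8780 km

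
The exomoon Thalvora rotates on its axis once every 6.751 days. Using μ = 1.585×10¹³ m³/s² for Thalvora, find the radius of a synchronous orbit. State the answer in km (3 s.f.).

T = 6.751 days = 5.833×10⁵ s.
A synchronous orbit has period T, so by Kepler's third law a = (μT²/4π²)^(1/3).
μT²/4π² = 1.585×10¹³ × (5.833×10⁵)² / 39.48 = 1.366×10²³ m³.
a = 5.150×10⁷ m = 51500 km.

r_sync ≈ 51500 km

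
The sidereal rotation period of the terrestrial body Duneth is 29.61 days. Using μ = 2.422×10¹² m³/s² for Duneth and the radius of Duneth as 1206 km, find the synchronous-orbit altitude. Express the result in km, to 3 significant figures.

T = 29.61 days = 2.558×10⁶ s.
A synchronous orbit has period T, so by Kepler's third law a = (μT²/4π²)^(1/3).
μT²/4π² = 2.422×10¹² × (2.558×10⁶)² / 39.48 = 4.015×10²³ m³.
a = 7.377×10⁷ m = 73774 km.
Altitude h = a − R = 73774 − 1206 = 72568 km.

h_sync ≈ 72600 km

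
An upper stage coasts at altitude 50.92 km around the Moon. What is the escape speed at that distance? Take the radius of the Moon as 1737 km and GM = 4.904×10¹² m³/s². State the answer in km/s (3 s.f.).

r = 1737 + 50.92 = 1787.9 km = 1.7879×10⁶ m.
Escape speed v_esc = √(2μ/r) = √(2 × 4.904×10¹² / 1.788×10⁶) = √(5.486×10⁶) = 2342 m/s.
= 2.342 km/s.

v_esc ≈ 2.34 km/s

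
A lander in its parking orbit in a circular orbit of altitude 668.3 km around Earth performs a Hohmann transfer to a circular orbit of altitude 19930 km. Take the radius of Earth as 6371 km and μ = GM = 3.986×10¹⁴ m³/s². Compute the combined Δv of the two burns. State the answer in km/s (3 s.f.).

r₁ = 6371 + 668.3 = 7039.3 km = 7.0393×10⁶ m.
r₂ = 6371 + 19930 = 26301 km = 2.6301×10⁷ m.
Transfer ellipse a_t = (r₁ + r₂)/2 = 1.667×10⁷ m.
At r₁: circular v_c1 = √(μ/r₁) = 7525 m/s; transfer-perigee v_p = √[μ(2/r₁ − 1/a_t)] = 9452 m/s.
Δv₁ = v_p − v_c1 = 1927 m/s.
At r₂: circular v_c2 = √(μ/r₂) = 3893 m/s; transfer-apogee v_a = √[μ(2/r₂ − 1/a_t)] = 2530 m/s.
Δv₂ = v_c2 − v_a = 1363 m/s.
Total Δv = Δv₁ + Δv₂ = 3290 m/s = 3.290 km/s.

Δv_total ≈ 3.29 km/s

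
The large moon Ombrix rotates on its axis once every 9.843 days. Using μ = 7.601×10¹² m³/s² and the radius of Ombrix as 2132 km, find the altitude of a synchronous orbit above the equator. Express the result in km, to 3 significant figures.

T = 9.843 days = 8.504×10⁵ s.
A synchronous orbit has period T, so by Kepler's third law a = (μT²/4π²)^(1/3).
μT²/4π² = 7.601×10¹² × (8.504×10⁵)² / 39.48 = 1.392×10²³ m³.
a = 5.183×10⁷ m = 51832 km.
Altitude h = a − R = 51832 − 2132 = 49700 km.

h_sync ≈ 49700 km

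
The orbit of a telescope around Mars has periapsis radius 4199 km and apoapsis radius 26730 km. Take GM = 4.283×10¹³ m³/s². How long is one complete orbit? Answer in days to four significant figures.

T ≈ 0.6758 days

Semi-major axis a = (r_p + r_a)/2 = (4199.0 + 26730)/2 = 15464 km = 1.546×10⁷ m.
By Kepler's third law T = 2π√(a³/μ) = 2π × 9.292×10³ = 5.839×10⁴ s.
= 0.6758 days.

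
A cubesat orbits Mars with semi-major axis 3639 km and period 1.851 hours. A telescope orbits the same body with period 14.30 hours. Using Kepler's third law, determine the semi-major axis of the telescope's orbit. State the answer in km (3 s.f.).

a₂ ≈ 14200 km

Kepler's third law: a³ ∝ T², so a₂ = a₁ (T₂/T₁)^(2/3).
T₂/T₁ = 7.726, (T₂/T₁)^(2/3) = 3.908.
a₂ = 3639 × 3.908 = 14220 km.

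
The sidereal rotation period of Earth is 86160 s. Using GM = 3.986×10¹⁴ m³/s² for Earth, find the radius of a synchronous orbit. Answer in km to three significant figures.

A synchronous orbit has period T, so by Kepler's third law a = (μT²/4π²)^(1/3).
μT²/4π² = 3.986×10¹⁴ × (8.616×10⁴)² / 39.48 = 7.495×10²² m³.
a = 4.216×10⁷ m = 42163 km.

r_sync ≈ 42200 km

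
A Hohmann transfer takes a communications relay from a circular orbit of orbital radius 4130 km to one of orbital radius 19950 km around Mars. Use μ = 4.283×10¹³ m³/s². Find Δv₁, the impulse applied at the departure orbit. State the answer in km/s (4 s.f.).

r₁ = 4130 km = 4.130×10⁶ m.
r₂ = 19950 km = 1.995×10⁷ m.
Transfer ellipse a_t = (r₁ + r₂)/2 = 1.204×10⁷ m.
At r₁: circular v_c1 = √(μ/r₁) = 3220 m/s; transfer-periapsis v_p = √[μ(2/r₁ − 1/a_t)] = 4145 m/s.
Δv₁ = v_p − v_c1 = 925.0 m/s.
= 0.925 km/s.

Δv ≈ 0.925 km/s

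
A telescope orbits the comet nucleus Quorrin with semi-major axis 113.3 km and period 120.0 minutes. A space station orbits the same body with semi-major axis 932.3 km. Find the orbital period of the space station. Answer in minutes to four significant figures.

T₂ ≈ 2832 minutes

Kepler's third law: T² ∝ a³, so T₂ = T₁ (a₂/a₁)^(3/2).
a₂/a₁ = 8.229, (a₂/a₁)^(3/2) = 23.60.
T₂ = 120.0 × 23.60 = 2832 minutes.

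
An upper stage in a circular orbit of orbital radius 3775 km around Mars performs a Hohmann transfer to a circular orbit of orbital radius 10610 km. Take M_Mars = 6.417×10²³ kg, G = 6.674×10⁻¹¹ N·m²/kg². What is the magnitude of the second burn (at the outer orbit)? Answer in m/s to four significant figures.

μ = GM = 6.674×10⁻¹¹ × 6.417×10²³ = 4.283×10¹³ m³/s².
r₁ = 3775 km = 3.775×10⁶ m.
r₂ = 10610 km = 1.061×10⁷ m.
Transfer ellipse a_t = (r₁ + r₂)/2 = 7.192×10⁶ m.
At r₁: circular v_c1 = √(μ/r₁) = 3368 m/s; transfer-periapsis v_p = √[μ(2/r₁ − 1/a_t)] = 4091 m/s.
At r₂: circular v_c2 = √(μ/r₂) = 2009 m/s; transfer-apoapsis v_a = √[μ(2/r₂ − 1/a_t)] = 1456 m/s.
Δv₂ = v_c2 − v_a = 553.6 m/s.

Δv ≈ 553.6 m/s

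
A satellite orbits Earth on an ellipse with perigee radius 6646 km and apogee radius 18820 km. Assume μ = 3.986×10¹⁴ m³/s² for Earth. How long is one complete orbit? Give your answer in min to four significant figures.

Semi-major axis a = (r_p + r_a)/2 = (6646.0 + 18820)/2 = 12733 km = 1.273×10⁷ m.
By Kepler's third law T = 2π√(a³/μ) = 2π × 2.276×10³ = 1.430×10⁴ s.
= 238.3 min.

T ≈ 238.3 min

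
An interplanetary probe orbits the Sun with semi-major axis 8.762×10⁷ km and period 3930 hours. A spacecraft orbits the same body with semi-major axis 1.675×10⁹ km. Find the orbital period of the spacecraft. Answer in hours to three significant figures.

Kepler's third law: T² ∝ a³, so T₂ = T₁ (a₂/a₁)^(3/2).
a₂/a₁ = 19.12, (a₂/a₁)^(3/2) = 83.58.
T₂ = 3930 × 83.58 = 3.285×10⁵ hours.

T₂ ≈ 3.28×10⁵ hours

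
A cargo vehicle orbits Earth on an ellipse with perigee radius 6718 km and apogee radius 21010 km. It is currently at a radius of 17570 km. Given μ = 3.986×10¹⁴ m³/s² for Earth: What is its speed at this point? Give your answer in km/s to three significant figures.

Semi-major axis a = (r_p + r_a)/2 = 13864 km = 1.386×10⁷ m.
Vis-viva: v² = μ(2/r − 1/a) = 3.986×10¹⁴ × (1.138×10⁻⁷ − 7.213×10⁻⁸) = 1.662×10⁷ m²/s².
v = 4077 m/s = 4.077 km/s.

v ≈ 4.08 km/s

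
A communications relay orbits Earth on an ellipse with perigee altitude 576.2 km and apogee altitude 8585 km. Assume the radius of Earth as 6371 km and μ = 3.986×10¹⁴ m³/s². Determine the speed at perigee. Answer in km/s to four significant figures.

r_p = 6371 + 576.2 = 6947.2 km = 6.9472×10⁶ m.
r_a = 6371 + 8585 = 14956 km = 1.4956×10⁷ m.
Semi-major axis a = (r_p + r_a)/2 = 10952 km = 1.095×10⁷ m.
Vis-viva: v² = μ(2/r − 1/a) = 3.986×10¹⁴ × (2.879×10⁻⁷ − 9.131×10⁻⁸) = 7.835×10⁷ m²/s².
v = 8852 m/s = 8.852 km/s.

v ≈ 8.852 km/s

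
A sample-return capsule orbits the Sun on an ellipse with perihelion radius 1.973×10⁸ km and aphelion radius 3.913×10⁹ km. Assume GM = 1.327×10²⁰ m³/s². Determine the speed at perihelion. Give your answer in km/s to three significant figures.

v ≈ 35.8 km/s

Semi-major axis a = (r_p + r_a)/2 = 2.0552×10⁹ km = 2.055×10¹² m.
Vis-viva: v² = μ(2/r − 1/a) = 1.327×10²⁰ × (1.014×10⁻¹¹ − 4.866×10⁻¹³) = 1.281×10⁹ m²/s².
v = 35790 m/s = 35.79 km/s.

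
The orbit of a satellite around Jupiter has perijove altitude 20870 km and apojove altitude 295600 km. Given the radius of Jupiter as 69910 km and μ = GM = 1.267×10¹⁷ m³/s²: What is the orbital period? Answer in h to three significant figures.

r_p = 69910 + 20870 = 90780 km = 9.0780×10⁷ m.
r_a = 69910 + 295600 = 365510 km = 3.6551×10⁸ m.
Semi-major axis a = (r_p + r_a)/2 = (90780 + 3.6551×10⁵)/2 = 2.2814×10⁵ km = 2.281×10⁸ m.
By Kepler's third law T = 2π√(a³/μ) = 2π × 9.681×10³ = 6.083×10⁴ s.
= 16.90 h.

T ≈ 16.9 h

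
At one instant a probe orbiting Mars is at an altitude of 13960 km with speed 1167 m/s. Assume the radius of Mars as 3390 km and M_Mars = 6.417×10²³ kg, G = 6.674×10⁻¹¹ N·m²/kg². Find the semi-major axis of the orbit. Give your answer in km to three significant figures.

a ≈ 12000 km

μ = GM = 6.674×10⁻¹¹ × 6.417×10²³ = 4.283×10¹³ m³/s².
r = 3390 + 13960 = 17350 km = 1.735×10⁷ m.
Specific orbital energy ε = v²/2 − μ/r = (1167)²/2 − 4.283×10¹³/1.735×10⁷ = -1.787×10⁶ J/kg.
Since ε = −μ/(2a), a = −μ/(2ε) = 1.198×10⁷ m = 11980 km.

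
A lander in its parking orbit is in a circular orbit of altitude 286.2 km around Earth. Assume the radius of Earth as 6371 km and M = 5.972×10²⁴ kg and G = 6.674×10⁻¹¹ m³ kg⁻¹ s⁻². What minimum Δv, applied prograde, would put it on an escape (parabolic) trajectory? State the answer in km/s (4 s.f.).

μ = GM = 6.674×10⁻¹¹ × 5.972×10²⁴ = 3.986×10¹⁴ m³/s².
r = 6371 + 286.2 = 6657.2 km = 6.6572×10⁶ m.
Circular speed v_c = √(μ/r) = 7738 m/s.
Escape speed v_esc = √(2μ/r) = √2 × v_c = 10940 m/s.
Δv = v_esc − v_c = 3205 m/s = 3.205 km/s.

Δv ≈ 3.205 km/s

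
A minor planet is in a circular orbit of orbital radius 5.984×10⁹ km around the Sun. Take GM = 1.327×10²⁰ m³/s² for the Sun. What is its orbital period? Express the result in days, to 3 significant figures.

r = 5.984×10⁹ km = 5.984×10¹² m.
Kepler's third law: T = 2π√(r³/μ) = 2π√((5.984×10¹²)³ / 1.327×10²⁰).
r³/μ = 1.615×10¹⁸ s², so T = 2π × 1.271×10⁹ = 7.984×10⁹ s.
Converting: 7.984×10⁹ s ÷ 86400 = 92410 days.

T ≈ 92400 days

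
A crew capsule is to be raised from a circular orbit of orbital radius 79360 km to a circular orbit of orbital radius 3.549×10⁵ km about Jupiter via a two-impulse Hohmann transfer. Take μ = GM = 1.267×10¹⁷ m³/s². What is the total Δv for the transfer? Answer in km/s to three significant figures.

Δv_total ≈ 18.6 km/s

r₁ = 79360 km = 7.936×10⁷ m.
r₂ = 3.549×10⁵ km = 3.549×10⁸ m.
Transfer ellipse a_t = (r₁ + r₂)/2 = 2.171×10⁸ m.
At r₁: circular v_c1 = √(μ/r₁) = 39960 m/s; transfer-perijove v_p = √[μ(2/r₁ − 1/a_t)] = 51080 m/s.
Δv₁ = v_p − v_c1 = 11130 m/s.
At r₂: circular v_c2 = √(μ/r₂) = 18890 m/s; transfer-apojove v_a = √[μ(2/r₂ − 1/a_t)] = 11420 m/s.
Δv₂ = v_c2 − v_a = 7472 m/s.
Total Δv = Δv₁ + Δv₂ = 18600 m/s = 18.60 km/s.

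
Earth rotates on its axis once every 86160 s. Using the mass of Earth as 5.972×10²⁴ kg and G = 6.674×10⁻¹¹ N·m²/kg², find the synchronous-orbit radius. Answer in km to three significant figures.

r_sync ≈ 42200 km

μ = GM = 6.674×10⁻¹¹ × 5.972×10²⁴ = 3.986×10¹⁴ m³/s².
A synchronous orbit has period T, so by Kepler's third law a = (μT²/4π²)^(1/3).
μT²/4π² = 3.986×10¹⁴ × (8.616×10⁴)² / 39.48 = 7.495×10²² m³.
a = 4.216×10⁷ m = 42162 km.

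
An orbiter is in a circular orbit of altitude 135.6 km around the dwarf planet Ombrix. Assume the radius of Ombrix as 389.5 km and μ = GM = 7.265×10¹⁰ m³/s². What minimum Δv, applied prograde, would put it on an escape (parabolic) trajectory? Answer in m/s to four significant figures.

r = 389.5 + 135.6 = 525.10 km = 5.2510×10⁵ m.
Circular speed v_c = √(μ/r) = 372.0 m/s.
Escape speed v_esc = √(2μ/r) = √2 × v_c = 526.0 m/s.
Δv = v_esc − v_c = 154.1 m/s.

Δv ≈ 154.1 m/s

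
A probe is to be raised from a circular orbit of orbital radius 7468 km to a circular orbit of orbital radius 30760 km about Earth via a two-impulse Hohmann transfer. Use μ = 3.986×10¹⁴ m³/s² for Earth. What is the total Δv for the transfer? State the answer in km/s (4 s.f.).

r₁ = 7468 km = 7.468×10⁶ m.
r₂ = 30760 km = 3.076×10⁷ m.
Transfer ellipse a_t = (r₁ + r₂)/2 = 1.911×10⁷ m.
At r₁: circular v_c1 = √(μ/r₁) = 7306 m/s; transfer-perigee v_p = √[μ(2/r₁ − 1/a_t)] = 9268 m/s.
Δv₁ = v_p − v_c1 = 1962 m/s.
At r₂: circular v_c2 = √(μ/r₂) = 3600 m/s; transfer-apogee v_a = √[μ(2/r₂ − 1/a_t)] = 2250 m/s.
Δv₂ = v_c2 − v_a = 1350 m/s.
Total Δv = Δv₁ + Δv₂ = 3312 m/s = 3.312 km/s.

Δv_total ≈ 3.312 km/s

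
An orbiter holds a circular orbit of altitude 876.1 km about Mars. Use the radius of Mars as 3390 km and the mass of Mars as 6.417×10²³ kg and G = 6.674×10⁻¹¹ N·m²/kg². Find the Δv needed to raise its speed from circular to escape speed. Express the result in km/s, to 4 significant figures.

μ = GM = 6.674×10⁻¹¹ × 6.417×10²³ = 4.283×10¹³ m³/s².
r = 3390 + 876.1 = 4266.1 km = 4.2661×10⁶ m.
Circular speed v_c = √(μ/r) = 3168 m/s.
Escape speed v_esc = √(2μ/r) = √2 × v_c = 4481 m/s.
Δv = v_esc − v_c = 1312 m/s = 1.312 km/s.

Δv ≈ 1.312 km/s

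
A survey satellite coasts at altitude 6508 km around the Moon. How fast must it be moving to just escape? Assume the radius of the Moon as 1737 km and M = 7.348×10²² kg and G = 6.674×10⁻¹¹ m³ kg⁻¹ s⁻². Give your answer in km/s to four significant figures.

v_esc ≈ 1.091 km/s

μ = GM = 6.674×10⁻¹¹ × 7.348×10²² = 4.904×10¹² m³/s².
r = 1737 + 6508 = 8245.0 km = 8.2450×10⁶ m.
Escape speed v_esc = √(2μ/r) = √(2 × 4.904×10¹² / 8.245×10⁶) = √(1.190×10⁶) = 1091 m/s.
= 1.091 km/s.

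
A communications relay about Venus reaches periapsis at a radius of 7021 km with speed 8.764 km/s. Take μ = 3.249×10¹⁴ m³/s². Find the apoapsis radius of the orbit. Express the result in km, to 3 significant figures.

r_p = 7.021×10⁶ m.
Specific energy ε = v²/2 − μ/r = -7.872×10⁶ J/kg, so a = −μ/(2ε) = 2.064×10⁷ m.
The apsides satisfy r_p + r_a = 2a, so the apoapsis radius is 2a − r_p = 3.425×10⁷ m = 34254 km.

apoapsis radius ≈ 34300 km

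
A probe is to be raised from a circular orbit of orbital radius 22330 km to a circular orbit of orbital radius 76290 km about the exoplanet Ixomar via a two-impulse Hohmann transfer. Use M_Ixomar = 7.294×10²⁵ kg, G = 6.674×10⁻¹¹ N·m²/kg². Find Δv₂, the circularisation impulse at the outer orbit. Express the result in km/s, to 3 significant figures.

μ = GM = 6.674×10⁻¹¹ × 7.294×10²⁵ = 4.868×10¹⁵ m³/s².
r₁ = 22330 km = 2.233×10⁷ m.
r₂ = 76290 km = 7.629×10⁷ m.
Transfer ellipse a_t = (r₁ + r₂)/2 = 4.931×10⁷ m.
At r₁: circular v_c1 = √(μ/r₁) = 14760 m/s; transfer-periapsis v_p = √[μ(2/r₁ − 1/a_t)] = 18370 m/s.
At r₂: circular v_c2 = √(μ/r₂) = 7988 m/s; transfer-apoapsis v_a = √[μ(2/r₂ − 1/a_t)] = 5376 m/s.
Δv₂ = v_c2 − v_a = 2613 m/s.
= 2.613 km/s.

Δv ≈ 2.61 km/s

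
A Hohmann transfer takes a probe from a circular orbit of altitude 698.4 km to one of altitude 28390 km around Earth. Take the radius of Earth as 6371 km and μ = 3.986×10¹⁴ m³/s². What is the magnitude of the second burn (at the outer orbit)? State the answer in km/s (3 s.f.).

Δv ≈ 1.42 km/s

r₁ = 6371 + 698.4 = 7069.4 km = 7.0694×10⁶ m.
r₂ = 6371 + 28390 = 34761 km = 3.4761×10⁷ m.
Transfer ellipse a_t = (r₁ + r₂)/2 = 2.092×10⁷ m.
At r₁: circular v_c1 = √(μ/r₁) = 7509 m/s; transfer-perigee v_p = √[μ(2/r₁ − 1/a_t)] = 9680 m/s.
At r₂: circular v_c2 = √(μ/r₂) = 3386 m/s; transfer-apogee v_a = √[μ(2/r₂ − 1/a_t)] = 1969 m/s.
Δv₂ = v_c2 − v_a = 1418 m/s.
= 1.418 km/s.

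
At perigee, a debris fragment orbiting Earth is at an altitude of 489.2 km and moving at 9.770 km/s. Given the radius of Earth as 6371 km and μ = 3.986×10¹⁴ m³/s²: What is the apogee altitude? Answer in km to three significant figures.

r_p = 6371 + 489.2 = 6860.2 km = 6.860×10⁶ m.
Specific energy ε = v²/2 − μ/r = -1.038×10⁷ J/kg, so a = −μ/(2ε) = 1.921×10⁷ m.
The apsides satisfy r_p + r_a = 2a, so the apogee radius is 2a − r_p = 3.155×10⁷ m = 31552 km.
Apogee altitude = 31552 − 6371 = 25181 km.

apogee altitude ≈ 25200 km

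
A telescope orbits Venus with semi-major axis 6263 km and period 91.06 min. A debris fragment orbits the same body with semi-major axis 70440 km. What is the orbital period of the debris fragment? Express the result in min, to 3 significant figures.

T₂ ≈ 3430 min

Kepler's third law: T² ∝ a³, so T₂ = T₁ (a₂/a₁)^(3/2).
a₂/a₁ = 11.25, (a₂/a₁)^(3/2) = 37.72.
T₂ = 91.06 × 37.72 = 3435 min.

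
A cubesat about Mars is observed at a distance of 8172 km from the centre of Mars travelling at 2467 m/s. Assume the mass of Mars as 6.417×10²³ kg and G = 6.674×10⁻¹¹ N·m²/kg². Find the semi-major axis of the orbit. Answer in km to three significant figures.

μ = GM = 6.674×10⁻¹¹ × 6.417×10²³ = 4.283×10¹³ m³/s².
r = 8.172×10⁶ m.
Vis-viva rearranged: 1/a = 2/r − v²/μ = 2.447×10⁻⁷ − 1.421×10⁻⁷ = 1.026×10⁻⁷ m⁻¹.
a = 9.744×10⁶ m = 9743.8 km.

a ≈ 9740 km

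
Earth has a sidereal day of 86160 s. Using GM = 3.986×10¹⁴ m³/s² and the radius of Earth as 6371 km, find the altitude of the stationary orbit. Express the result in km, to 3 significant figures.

A synchronous orbit has period T, so by Kepler's third law a = (μT²/4π²)^(1/3).
μT²/4π² = 3.986×10¹⁴ × (8.616×10⁴)² / 39.48 = 7.495×10²² m³.
a = 4.216×10⁷ m = 42163 km.
Altitude h = a − R = 42163 − 6371 = 35792 km.

h_sync ≈ 35800 km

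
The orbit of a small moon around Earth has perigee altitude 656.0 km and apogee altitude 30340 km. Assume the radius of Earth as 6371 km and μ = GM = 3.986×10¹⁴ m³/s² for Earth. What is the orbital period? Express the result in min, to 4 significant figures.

r_p = 6371 + 656.0 = 7027.0 km = 7.0270×10⁶ m.
r_a = 6371 + 30340 = 36711 km = 3.6711×10⁷ m.
Semi-major axis a = (r_p + r_a)/2 = (7027.0 + 36711)/2 = 21869 km = 2.187×10⁷ m.
By Kepler's third law T = 2π√(a³/μ) = 2π × 5.122×10³ = 3.219×10⁴ s.
= 536.4 min.

T ≈ 536.4 min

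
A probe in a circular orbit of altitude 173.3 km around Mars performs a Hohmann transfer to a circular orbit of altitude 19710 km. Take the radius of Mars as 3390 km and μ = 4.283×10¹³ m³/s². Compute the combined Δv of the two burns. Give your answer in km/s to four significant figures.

Δv_total ≈ 1.754 km/s

r₁ = 3390 + 173.3 = 3563.3 km = 3.5633×10⁶ m.
r₂ = 3390 + 19710 = 23100 km = 2.3100×10⁷ m.
Transfer ellipse a_t = (r₁ + r₂)/2 = 1.333×10⁷ m.
At r₁: circular v_c1 = √(μ/r₁) = 3467 m/s; transfer-periapsis v_p = √[μ(2/r₁ − 1/a_t)] = 4564 m/s.
Δv₁ = v_p − v_c1 = 1097 m/s.
At r₂: circular v_c2 = √(μ/r₂) = 1362 m/s; transfer-apoapsis v_a = √[μ(2/r₂ − 1/a_t)] = 704.0 m/s.
Δv₂ = v_c2 − v_a = 657.7 m/s.
Total Δv = Δv₁ + Δv₂ = 1754 m/s = 1.754 km/s.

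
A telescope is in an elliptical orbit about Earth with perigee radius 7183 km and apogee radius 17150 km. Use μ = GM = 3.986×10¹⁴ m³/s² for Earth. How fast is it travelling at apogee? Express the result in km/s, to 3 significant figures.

v ≈ 3.70 km/s

Semi-major axis a = (r_p + r_a)/2 = 12166 km = 1.217×10⁷ m.
Vis-viva: v² = μ(2/r − 1/a) = 3.986×10¹⁴ × (1.166×10⁻⁷ − 8.219×10⁻⁸) = 1.372×10⁷ m²/s².
v = 3704 m/s = 3.704 km/s.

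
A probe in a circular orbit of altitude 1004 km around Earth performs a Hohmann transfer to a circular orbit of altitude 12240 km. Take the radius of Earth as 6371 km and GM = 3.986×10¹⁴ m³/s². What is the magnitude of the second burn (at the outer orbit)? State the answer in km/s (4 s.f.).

r₁ = 6371 + 1004 = 7375.0 km = 7.3750×10⁶ m.
r₂ = 6371 + 12240 = 18611 km = 1.8611×10⁷ m.
Transfer ellipse a_t = (r₁ + r₂)/2 = 1.299×10⁷ m.
At r₁: circular v_c1 = √(μ/r₁) = 7352 m/s; transfer-perigee v_p = √[μ(2/r₁ − 1/a_t)] = 8799 m/s.
At r₂: circular v_c2 = √(μ/r₂) = 4628 m/s; transfer-apogee v_a = √[μ(2/r₂ − 1/a_t)] = 3487 m/s.
Δv₂ = v_c2 − v_a = 1141 m/s.
= 1.141 km/s.

Δv ≈ 1.141 km/s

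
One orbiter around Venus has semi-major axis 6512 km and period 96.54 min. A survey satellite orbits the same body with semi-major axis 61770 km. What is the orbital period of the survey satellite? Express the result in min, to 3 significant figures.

Kepler's third law: T² ∝ a³, so T₂ = T₁ (a₂/a₁)^(3/2).
a₂/a₁ = 9.486, (a₂/a₁)^(3/2) = 29.21.
T₂ = 96.54 × 29.21 = 2820 min.

T₂ ≈ 2820 min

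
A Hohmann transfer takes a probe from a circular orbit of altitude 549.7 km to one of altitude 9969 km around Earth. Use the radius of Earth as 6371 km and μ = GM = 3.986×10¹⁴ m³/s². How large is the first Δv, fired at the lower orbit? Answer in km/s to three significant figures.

r₁ = 6371 + 549.7 = 6920.7 km = 6.9207×10⁶ m.
r₂ = 6371 + 9969 = 16340 km = 1.6340×10⁷ m.
Transfer ellipse a_t = (r₁ + r₂)/2 = 1.163×10⁷ m.
At r₁: circular v_c1 = √(μ/r₁) = 7589 m/s; transfer-perigee v_p = √[μ(2/r₁ − 1/a_t)] = 8995 m/s.
Δv₁ = v_p − v_c1 = 1406 m/s.
= 1.406 km/s.

Δv ≈ 1.41 km/s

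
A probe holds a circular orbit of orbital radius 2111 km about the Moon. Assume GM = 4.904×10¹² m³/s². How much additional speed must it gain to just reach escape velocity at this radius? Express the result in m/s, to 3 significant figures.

Δv ≈ 631 m/s

r = 2111 km = 2.111×10⁶ m.
Circular speed v_c = √(μ/r) = 1524 m/s.
Escape speed v_esc = √(2μ/r) = √2 × v_c = 2155 m/s.
Δv = v_esc − v_c = 631.3 m/s.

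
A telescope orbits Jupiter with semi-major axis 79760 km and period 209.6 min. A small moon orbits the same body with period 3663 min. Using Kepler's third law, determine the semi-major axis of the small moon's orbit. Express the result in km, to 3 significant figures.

a₂ ≈ 5.37×10⁵ km

Kepler's third law: a³ ∝ T², so a₂ = a₁ (T₂/T₁)^(2/3).
T₂/T₁ = 17.48, (T₂/T₁)^(2/3) = 6.734.
a₂ = 79760 × 6.734 = 5.371×10⁵ km.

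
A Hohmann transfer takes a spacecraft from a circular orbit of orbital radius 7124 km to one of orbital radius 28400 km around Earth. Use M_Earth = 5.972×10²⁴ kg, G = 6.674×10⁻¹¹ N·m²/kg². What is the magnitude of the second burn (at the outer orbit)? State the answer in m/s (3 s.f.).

Δv ≈ 1370 m/s

μ = GM = 6.674×10⁻¹¹ × 5.972×10²⁴ = 3.986×10¹⁴ m³/s².
r₁ = 7124 km = 7.124×10⁶ m.
r₂ = 28400 km = 2.840×10⁷ m.
Transfer ellipse a_t = (r₁ + r₂)/2 = 1.776×10⁷ m.
At r₁: circular v_c1 = √(μ/r₁) = 7480 m/s; transfer-perigee v_p = √[μ(2/r₁ − 1/a_t)] = 9458 m/s.
At r₂: circular v_c2 = √(μ/r₂) = 3746 m/s; transfer-apogee v_a = √[μ(2/r₂ − 1/a_t)] = 2373 m/s.
Δv₂ = v_c2 − v_a = 1374 m/s.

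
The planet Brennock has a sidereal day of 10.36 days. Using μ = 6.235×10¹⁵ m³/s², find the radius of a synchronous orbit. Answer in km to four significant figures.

r_sync ≈ 5.020×10⁵ km

T = 10.36 days = 8.951×10⁵ s.
A synchronous orbit has period T, so by Kepler's third law a = (μT²/4π²)^(1/3).
μT²/4π² = 6.235×10¹⁵ × (8.951×10⁵)² / 39.48 = 1.265×10²⁶ m³.
a = 5.020×10⁸ m = 5.0204×10⁵ km.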